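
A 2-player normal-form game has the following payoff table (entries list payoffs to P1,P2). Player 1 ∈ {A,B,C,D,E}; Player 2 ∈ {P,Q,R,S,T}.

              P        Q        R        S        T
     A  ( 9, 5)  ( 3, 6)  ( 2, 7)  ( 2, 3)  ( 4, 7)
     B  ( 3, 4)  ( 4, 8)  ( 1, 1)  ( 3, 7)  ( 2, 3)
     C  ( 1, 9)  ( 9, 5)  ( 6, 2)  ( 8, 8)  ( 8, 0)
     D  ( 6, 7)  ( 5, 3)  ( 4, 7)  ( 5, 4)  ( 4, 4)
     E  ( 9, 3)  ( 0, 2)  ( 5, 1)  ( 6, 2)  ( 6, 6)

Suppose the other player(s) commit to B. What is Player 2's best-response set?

P2 best: {Q}

u_2(P vs B) = 4
u_2(Q vs B) = 8
u_2(R vs B) = 1
u_2(S vs B) = 7
u_2(T vs B) = 3
max payoff 8 at {Q}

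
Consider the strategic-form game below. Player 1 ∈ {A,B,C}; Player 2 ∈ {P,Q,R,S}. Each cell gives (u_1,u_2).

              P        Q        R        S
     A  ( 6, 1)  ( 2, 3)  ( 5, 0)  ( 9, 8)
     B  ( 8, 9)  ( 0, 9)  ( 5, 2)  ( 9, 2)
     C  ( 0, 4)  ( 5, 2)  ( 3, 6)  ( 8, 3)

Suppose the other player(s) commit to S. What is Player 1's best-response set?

argmax u_1 = {A,B}

u_1(A vs S) = 9
u_1(B vs S) = 9
u_1(C vs S) = 8
max payoff 9 at {A,B}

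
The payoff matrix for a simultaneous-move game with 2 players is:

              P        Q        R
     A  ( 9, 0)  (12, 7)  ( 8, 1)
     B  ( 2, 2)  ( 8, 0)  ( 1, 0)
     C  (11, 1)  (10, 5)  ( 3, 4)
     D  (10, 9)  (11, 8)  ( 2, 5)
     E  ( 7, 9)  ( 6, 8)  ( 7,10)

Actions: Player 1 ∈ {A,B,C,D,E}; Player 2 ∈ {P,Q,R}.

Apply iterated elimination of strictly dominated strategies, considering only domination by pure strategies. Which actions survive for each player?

P1 drop B (A beats it: P:9>2 Q:12>8 R:8>1)
P1 drop E (A beats it: P:9>7 Q:12>6 R:8>7)
P2 drop R (Q beats it: A:7>1 C:5>4 D:8>5)
P1→{A,C,D} P2→{P,Q}

Remaining: P1:{A,C,D} P2:{P,Q}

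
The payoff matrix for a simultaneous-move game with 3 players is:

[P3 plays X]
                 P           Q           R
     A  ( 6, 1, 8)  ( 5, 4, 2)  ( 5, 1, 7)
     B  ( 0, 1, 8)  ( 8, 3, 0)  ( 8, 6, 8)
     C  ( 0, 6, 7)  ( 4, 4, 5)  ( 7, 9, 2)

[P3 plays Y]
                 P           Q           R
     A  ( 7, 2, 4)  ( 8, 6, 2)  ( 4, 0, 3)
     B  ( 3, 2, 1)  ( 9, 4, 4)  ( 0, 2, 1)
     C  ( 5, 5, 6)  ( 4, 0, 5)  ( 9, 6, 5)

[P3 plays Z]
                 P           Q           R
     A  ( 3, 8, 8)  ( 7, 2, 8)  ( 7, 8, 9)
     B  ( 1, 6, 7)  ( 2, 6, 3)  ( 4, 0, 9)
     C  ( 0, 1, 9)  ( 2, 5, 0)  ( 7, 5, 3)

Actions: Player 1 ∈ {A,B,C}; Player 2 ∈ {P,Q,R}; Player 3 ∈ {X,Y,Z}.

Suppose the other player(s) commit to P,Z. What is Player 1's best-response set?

u_1(A vs P,Z) = 3
u_1(B vs P,Z) = 1
u_1(C vs P,Z) = 0
max payoff 3 at {A}

argmax u_1 = {A}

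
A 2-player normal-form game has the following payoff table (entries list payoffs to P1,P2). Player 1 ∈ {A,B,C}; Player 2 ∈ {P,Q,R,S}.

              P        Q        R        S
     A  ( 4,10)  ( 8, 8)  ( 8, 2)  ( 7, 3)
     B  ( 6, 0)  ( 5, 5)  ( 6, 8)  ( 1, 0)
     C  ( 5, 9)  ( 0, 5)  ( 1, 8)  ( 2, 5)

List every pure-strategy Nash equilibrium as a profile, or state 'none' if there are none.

(A,P): not NE [P1→B gives 6>4]
(A,Q): not NE [P2→P gives 10>8]
(A,R): not NE [P2→P gives 10>2]
(A,S): not NE [P2→P gives 10>3]
(B,P): not NE [P2→R gives 8>0]
(B,Q): not NE [P1→A gives 8>5; P2→R gives 8>5]
(B,R): not NE [P1→A gives 8>6]
(B,S): not NE [P1→A gives 7>1; P2→R gives 8>0]
(C,P): not NE [P1→B gives 6>5]
(C,Q): not NE [P1→A gives 8>0; P2→P gives 9>5]
(C,R): not NE [P1→A gives 8>1; P2→P gives 9>8]
(C,S): not NE [P1→A gives 7>2; P2→P gives 9>5]

Equilibria: none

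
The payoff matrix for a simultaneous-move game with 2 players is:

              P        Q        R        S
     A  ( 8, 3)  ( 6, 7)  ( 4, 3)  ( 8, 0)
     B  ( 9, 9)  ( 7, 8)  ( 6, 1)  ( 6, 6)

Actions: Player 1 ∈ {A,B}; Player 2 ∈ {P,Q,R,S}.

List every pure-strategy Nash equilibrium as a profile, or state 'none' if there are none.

PSNE = {(B,P)}

(A,P): not NE [P1→B gives 9>8; P2→Q gives 7>3]
(A,Q): not NE [P1→B gives 7>6]
(A,R): not NE [P1→B gives 6>4; P2→Q gives 7>3]
(A,S): not NE [P2→Q gives 7>0]
(B,P): NE
(B,Q): not NE [P2→P gives 9>8]
(B,R): not NE [P2→P gives 9>1]
(B,S): not NE [P1→A gives 8>6; P2→P gives 9>6]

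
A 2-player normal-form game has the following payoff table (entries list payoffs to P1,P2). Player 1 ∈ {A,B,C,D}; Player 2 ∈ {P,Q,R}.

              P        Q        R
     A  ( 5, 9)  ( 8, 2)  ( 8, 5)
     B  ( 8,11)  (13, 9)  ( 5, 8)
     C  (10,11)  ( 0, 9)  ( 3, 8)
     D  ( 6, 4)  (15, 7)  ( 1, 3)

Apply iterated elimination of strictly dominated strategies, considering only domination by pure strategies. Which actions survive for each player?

IESDS → P1:{B,C,D} P2:{P,Q}

P2 drop R (P beats it: A:9>5 B:11>8 C:11>8 D:4>3)
P1 drop A (B beats it: P:8>5 Q:13>8)
P1→{B,C,D} P2→{P,Q}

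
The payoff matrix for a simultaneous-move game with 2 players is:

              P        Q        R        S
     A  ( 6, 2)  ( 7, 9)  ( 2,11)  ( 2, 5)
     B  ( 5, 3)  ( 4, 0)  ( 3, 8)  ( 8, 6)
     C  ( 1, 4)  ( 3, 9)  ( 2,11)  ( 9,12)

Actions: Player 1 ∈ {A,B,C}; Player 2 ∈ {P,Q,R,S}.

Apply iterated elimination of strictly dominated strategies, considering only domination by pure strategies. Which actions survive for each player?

Remaining: P1:{B,C} P2:{R,S}

P2 drop P (R beats it: A:11>2 B:8>3 C:11>4)
P2 drop Q (R beats it: A:11>9 B:8>0 C:11>9)
P1 drop A (B beats it: R:3>2 S:8>2)
P1→{B,C} P2→{R,S}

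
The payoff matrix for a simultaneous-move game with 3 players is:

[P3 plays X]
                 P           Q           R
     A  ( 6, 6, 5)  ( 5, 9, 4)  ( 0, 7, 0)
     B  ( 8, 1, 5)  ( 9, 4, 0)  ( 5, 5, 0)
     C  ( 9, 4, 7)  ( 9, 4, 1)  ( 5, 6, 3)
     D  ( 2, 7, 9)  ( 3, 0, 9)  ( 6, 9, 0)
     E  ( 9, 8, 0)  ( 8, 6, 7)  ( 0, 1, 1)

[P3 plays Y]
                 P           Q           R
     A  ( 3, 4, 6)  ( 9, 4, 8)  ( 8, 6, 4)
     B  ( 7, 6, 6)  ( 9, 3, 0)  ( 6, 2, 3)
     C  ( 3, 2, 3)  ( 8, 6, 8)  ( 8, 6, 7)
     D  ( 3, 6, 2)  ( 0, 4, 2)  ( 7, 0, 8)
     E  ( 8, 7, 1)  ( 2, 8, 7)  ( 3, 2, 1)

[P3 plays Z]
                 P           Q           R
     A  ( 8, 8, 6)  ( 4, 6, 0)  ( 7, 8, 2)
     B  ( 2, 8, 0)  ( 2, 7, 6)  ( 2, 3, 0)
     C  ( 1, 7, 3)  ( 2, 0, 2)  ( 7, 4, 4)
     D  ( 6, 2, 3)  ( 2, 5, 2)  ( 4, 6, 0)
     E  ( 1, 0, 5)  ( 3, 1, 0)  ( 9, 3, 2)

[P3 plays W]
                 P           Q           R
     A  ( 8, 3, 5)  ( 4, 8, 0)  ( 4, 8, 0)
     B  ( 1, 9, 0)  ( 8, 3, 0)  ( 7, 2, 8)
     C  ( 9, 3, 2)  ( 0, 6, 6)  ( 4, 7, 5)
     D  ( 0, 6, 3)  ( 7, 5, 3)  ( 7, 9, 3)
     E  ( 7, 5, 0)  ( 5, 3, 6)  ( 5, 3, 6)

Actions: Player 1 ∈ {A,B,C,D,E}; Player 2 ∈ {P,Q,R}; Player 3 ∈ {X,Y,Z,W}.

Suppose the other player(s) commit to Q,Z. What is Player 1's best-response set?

u_1(A vs Q,Z) = 4
u_1(B vs Q,Z) = 2
u_1(C vs Q,Z) = 2
u_1(D vs Q,Z) = 2
u_1(E vs Q,Z) = 3
max payoff 4 at {A}

BR_1 = {A}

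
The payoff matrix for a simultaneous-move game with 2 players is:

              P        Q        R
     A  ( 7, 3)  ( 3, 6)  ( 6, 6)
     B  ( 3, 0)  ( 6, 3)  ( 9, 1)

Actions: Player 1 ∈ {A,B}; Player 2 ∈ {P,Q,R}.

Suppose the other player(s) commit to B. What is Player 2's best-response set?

u_2(P vs B) = 0
u_2(Q vs B) = 3
u_2(R vs B) = 1
max payoff 3 at {Q}

BR_2 = {Q}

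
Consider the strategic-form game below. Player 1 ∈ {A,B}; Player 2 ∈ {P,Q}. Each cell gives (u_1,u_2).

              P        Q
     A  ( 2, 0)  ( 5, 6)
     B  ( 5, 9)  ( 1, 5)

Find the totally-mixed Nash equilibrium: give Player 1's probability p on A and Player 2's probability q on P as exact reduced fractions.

P1 indiff ⇒ q·2+(1-q)·5 = q·5+(1-q)·1 ⇒ q(-3) = (1-q)(-4) ⇒ q = 4/7
P2 indiff ⇒ p·0+(1-p)·9 = p·6+(1-p)·5 ⇒ p(-6) = (1-p)(-4) ⇒ p = 2/5

(p,q) = (2/5, 4/7)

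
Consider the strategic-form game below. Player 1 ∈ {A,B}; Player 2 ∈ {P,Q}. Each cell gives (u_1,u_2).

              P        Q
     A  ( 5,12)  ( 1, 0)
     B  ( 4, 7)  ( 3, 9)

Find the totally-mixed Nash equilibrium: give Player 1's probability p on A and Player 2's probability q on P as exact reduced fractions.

p=1/7, q=2/3

P1 indiff ⇒ q·5+(1-q)·1 = q·4+(1-q)·3 ⇒ q(1) = (1-q)(2) ⇒ q = 2/3
P2 indiff ⇒ p·12+(1-p)·7 = p·0+(1-p)·9 ⇒ p(12) = (1-p)(2) ⇒ p = 1/7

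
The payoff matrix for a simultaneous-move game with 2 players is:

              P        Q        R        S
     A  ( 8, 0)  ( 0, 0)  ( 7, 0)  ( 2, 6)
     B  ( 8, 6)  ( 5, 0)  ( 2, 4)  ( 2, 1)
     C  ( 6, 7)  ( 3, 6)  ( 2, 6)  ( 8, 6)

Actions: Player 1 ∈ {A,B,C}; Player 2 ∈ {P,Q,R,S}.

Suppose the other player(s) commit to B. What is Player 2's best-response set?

u_2(P vs B) = 6
u_2(Q vs B) = 0
u_2(R vs B) = 4
u_2(S vs B) = 1
max payoff 6 at {P}

BR_2 = {P}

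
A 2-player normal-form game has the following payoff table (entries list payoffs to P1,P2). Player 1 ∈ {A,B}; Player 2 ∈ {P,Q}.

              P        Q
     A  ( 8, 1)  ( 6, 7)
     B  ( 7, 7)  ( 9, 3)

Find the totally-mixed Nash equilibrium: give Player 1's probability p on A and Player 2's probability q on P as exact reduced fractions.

P1 indiff ⇒ q·8+(1-q)·6 = q·7+(1-q)·9 ⇒ q(1) = (1-q)(3) ⇒ q = 3/4
P2 indiff ⇒ p·1+(1-p)·7 = p·7+(1-p)·3 ⇒ p(-6) = (1-p)(-4) ⇒ p = 2/5

(p,q) = (2/5, 3/4)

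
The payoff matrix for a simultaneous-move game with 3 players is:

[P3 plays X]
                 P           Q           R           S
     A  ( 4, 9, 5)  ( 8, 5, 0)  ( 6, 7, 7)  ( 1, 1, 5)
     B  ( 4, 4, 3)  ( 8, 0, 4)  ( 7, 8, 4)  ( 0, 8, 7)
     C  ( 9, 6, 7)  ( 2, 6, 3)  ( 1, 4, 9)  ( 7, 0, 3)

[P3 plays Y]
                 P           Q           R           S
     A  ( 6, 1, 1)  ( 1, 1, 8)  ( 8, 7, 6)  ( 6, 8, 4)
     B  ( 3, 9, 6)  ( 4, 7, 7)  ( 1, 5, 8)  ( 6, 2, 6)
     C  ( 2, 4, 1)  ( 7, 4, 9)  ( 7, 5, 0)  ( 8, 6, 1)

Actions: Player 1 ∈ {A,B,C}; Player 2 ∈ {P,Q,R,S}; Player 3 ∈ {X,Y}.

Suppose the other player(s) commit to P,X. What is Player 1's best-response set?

u_1(A vs P,X) = 4
u_1(B vs P,X) = 4
u_1(C vs P,X) = 9
max payoff 9 at {C}

BR_1 = {C}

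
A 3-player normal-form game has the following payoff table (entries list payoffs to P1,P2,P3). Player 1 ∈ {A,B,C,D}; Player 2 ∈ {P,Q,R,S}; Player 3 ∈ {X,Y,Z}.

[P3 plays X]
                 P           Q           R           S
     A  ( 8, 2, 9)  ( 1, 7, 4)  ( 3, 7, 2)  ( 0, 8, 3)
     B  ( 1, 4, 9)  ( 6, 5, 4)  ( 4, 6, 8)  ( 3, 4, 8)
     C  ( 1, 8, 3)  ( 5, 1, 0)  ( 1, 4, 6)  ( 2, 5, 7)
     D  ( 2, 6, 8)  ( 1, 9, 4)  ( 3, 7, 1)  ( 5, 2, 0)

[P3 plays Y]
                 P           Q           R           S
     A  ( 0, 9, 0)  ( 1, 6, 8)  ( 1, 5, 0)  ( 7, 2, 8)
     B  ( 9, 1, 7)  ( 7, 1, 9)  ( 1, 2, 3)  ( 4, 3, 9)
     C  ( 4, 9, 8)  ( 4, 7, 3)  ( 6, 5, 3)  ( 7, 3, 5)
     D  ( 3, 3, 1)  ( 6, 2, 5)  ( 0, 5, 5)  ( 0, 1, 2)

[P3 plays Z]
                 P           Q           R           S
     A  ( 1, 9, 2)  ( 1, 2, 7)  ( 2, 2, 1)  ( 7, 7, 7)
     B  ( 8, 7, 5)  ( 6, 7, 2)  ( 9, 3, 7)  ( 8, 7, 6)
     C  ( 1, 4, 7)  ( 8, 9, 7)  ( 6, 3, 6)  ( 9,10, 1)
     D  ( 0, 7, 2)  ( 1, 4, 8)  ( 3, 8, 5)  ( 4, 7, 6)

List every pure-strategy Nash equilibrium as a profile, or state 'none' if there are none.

(A,P,X): not NE [P2→S gives 8>2]
(A,P,Y): not NE [P1→B gives 9>0; P3→X gives 9>0]
(A,P,Z): not NE [P1→B gives 8>1; P3→X gives 9>2]
(A,Q,X): not NE [P1→B gives 6>1; P2→S gives 8>7; P3→Y gives 8>4]
(A,Q,Y): not NE [P1→B gives 7>1; P2→P gives 9>6]
(A,Q,Z): not NE [P1→C gives 8>1; P2→P gives 9>2; P3→Y gives 8>7]
(A,R,X): not NE [P1→B gives 4>3; P2→S gives 8>7]
(A,R,Y): not NE [P1→C gives 6>1; P2→P gives 9>5; P3→X gives 2>0]
(A,R,Z): not NE [P1→B gives 9>2; P2→P gives 9>2; P3→X gives 2>1]
(A,S,X): not NE [P1→D gives 5>0; P3→Y gives 8>3]
(A,S,Y): not NE [P2→P gives 9>2]
(A,S,Z): not NE [P1→C gives 9>7; P2→P gives 9>7; P3→Y gives 8>7]
(B,P,X): not NE [P1→A gives 8>1; P2→R gives 6>4]
(B,P,Y): not NE [P2→S gives 3>1; P3→X gives 9>7]
(B,P,Z): not NE [P3→X gives 9>5]
(B,Q,X): not NE [P2→R gives 6>5; P3→Y gives 9>4]
(B,Q,Y): not NE [P2→S gives 3>1]
(B,Q,Z): not NE [P1→C gives 8>6; P3→Y gives 9>2]
(B,R,X): NE
(B,R,Y): not NE [P1→C gives 6>1; P2→S gives 3>2; P3→X gives 8>3]
(B,R,Z): not NE [P2→S gives 7>3; P3→X gives 8>7]
(B,S,X): not NE [P1→D gives 5>3; P2→R gives 6>4; P3→Y gives 9>8]
(B,S,Y): not NE [P1→C gives 7>4]
(B,S,Z): not NE [P1→C gives 9>8; P3→Y gives 9>6]
(C,P,X): not NE [P1→A gives 8>1; P3→Y gives 8>3]
(C,P,Y): not NE [P1→B gives 9>4]
(C,P,Z): not NE [P1→B gives 8>1; P2→S gives 10>4; P3→Y gives 8>7]
(C,Q,X): not NE [P1→B gives 6>5; P2→P gives 8>1; P3→Z gives 7>0]
(C,Q,Y): not NE [P1→B gives 7>4; P2→P gives 9>7; P3→Z gives 7>3]
(C,Q,Z): not NE [P2→S gives 10>9]
(C,R,X): not NE [P1→B gives 4>1; P2→P gives 8>4]
(C,R,Y): not NE [P2→P gives 9>5; P3→Z gives 6>3]
(C,R,Z): not NE [P1→B gives 9>6; P2→S gives 10>3]
(C,S,X): not NE [P1→D gives 5>2; P2→P gives 8>5]
(C,S,Y): not NE [P2→P gives 9>3; P3→X gives 7>5]
(C,S,Z): not NE [P3→X gives 7>1]
(D,P,X): not NE [P1→A gives 8>2; P2→Q gives 9>6]
(D,P,Y): not NE [P1→B gives 9>3; P2→R gives 5>3; P3→X gives 8>1]
(D,P,Z): not NE [P1→B gives 8>0; P2→R gives 8>7; P3→X gives 8>2]
(D,Q,X): not NE [P1→B gives 6>1; P3→Z gives 8>4]
(D,Q,Y): not NE [P1→B gives 7>6; P2→R gives 5>2; P3→Z gives 8>5]
(D,Q,Z): not NE [P1→C gives 8>1; P2→R gives 8>4]
(D,R,X): not NE [P1→B gives 4>3; P2→Q gives 9>7; P3→Z gives 5>1]
(D,R,Y): not NE [P1→C gives 6>0]
(D,R,Z): not NE [P1→B gives 9>3]
(D,S,X): not NE [P2→Q gives 9>2; P3→Z gives 6>0]
(D,S,Y): not NE [P1→C gives 7>0; P2→R gives 5>1; P3→Z gives 6>2]
(D,S,Z): not NE [P1→C gives 9>4; P2→R gives 8>7]

Nash profiles: (B,R,X)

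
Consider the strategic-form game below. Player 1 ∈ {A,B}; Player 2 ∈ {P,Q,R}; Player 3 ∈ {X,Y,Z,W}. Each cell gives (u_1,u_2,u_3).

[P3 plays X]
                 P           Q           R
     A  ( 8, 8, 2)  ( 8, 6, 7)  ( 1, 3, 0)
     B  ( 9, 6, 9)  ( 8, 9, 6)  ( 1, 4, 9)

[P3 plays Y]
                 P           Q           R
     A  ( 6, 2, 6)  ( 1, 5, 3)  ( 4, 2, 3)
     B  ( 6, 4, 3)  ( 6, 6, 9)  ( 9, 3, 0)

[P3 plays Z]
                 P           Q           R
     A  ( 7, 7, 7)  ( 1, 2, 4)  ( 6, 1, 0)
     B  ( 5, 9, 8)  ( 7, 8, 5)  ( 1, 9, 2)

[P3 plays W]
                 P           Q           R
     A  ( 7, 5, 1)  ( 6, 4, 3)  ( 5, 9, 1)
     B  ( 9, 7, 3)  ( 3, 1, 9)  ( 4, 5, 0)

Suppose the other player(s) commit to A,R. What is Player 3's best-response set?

u_3(X vs A,R) = 0
u_3(Y vs A,R) = 3
u_3(Z vs A,R) = 0
u_3(W vs A,R) = 1
max payoff 3 at {Y}

BR_3 = {Y}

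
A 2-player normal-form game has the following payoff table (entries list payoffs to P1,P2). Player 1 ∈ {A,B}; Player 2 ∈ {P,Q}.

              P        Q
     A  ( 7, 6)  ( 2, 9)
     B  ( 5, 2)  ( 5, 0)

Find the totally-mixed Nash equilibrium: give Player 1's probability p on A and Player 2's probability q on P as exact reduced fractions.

P1 indiff ⇒ q·7+(1-q)·2 = q·5+(1-q)·5 ⇒ q(2) = (1-q)(3) ⇒ q = 3/5
P2 indiff ⇒ p·6+(1-p)·2 = p·9+(1-p)·0 ⇒ p(-3) = (1-p)(-2) ⇒ p = 2/5

(p,q) = (2/5, 3/5)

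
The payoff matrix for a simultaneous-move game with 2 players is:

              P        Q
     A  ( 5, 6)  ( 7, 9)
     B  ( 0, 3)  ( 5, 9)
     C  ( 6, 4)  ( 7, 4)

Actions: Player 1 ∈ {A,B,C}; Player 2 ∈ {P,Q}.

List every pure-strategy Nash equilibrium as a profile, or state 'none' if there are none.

Nash profiles: (A,Q), (C,P), (C,Q)

(A,P): not NE [P1→C gives 6>5; P2→Q gives 9>6]
(A,Q): NE
(B,P): not NE [P1→C gives 6>0; P2→Q gives 9>3]
(B,Q): not NE [P1→C gives 7>5]
(C,P): NE
(C,Q): NE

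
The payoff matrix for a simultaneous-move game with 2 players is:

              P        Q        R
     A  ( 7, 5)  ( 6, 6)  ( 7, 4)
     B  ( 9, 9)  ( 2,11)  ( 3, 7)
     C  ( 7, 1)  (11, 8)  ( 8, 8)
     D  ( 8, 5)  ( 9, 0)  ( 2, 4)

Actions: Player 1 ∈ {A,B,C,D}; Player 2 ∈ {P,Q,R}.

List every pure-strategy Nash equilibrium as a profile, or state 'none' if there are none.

NE set: (C,Q), (C,R)

(A,P): not NE [P1→B gives 9>7; P2→Q gives 6>5]
(A,Q): not NE [P1→C gives 11>6]
(A,R): not NE [P1→C gives 8>7; P2→Q gives 6>4]
(B,P): not NE [P2→Q gives 11>9]
(B,Q): not NE [P1→C gives 11>2]
(B,R): not NE [P1→C gives 8>3; P2→Q gives 11>7]
(C,P): not NE [P1→B gives 9>7; P2→R gives 8>1]
(C,Q): NE
(C,R): NE
(D,P): not NE [P1→B gives 9>8]
(D,Q): not NE [P1→C gives 11>9; P2→P gives 5>0]
(D,R): not NE [P1→C gives 8>2; P2→P gives 5>4]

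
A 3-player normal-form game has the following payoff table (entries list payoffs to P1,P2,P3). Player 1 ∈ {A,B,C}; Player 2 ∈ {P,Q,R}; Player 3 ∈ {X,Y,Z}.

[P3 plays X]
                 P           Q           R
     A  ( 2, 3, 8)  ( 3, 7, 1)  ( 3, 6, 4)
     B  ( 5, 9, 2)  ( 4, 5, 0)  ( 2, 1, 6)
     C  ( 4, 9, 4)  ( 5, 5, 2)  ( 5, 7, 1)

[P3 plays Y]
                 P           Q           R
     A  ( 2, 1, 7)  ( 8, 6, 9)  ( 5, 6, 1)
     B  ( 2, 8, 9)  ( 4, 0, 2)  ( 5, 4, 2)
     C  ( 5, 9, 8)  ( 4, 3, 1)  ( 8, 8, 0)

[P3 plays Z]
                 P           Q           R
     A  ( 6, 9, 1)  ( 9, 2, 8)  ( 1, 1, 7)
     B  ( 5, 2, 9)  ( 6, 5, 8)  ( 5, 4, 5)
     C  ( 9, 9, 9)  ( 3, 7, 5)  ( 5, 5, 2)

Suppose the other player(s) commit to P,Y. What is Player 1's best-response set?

BR_1 = {C}

u_1(A vs P,Y) = 2
u_1(B vs P,Y) = 2
u_1(C vs P,Y) = 5
max payoff 5 at {C}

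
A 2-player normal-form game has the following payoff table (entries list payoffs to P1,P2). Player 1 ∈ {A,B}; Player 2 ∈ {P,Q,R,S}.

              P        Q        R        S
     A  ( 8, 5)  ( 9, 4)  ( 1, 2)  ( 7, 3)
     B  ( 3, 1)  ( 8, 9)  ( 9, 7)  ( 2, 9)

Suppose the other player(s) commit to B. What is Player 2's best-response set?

P2 best: {Q,S}

u_2(P vs B) = 1
u_2(Q vs B) = 9
u_2(R vs B) = 7
u_2(S vs B) = 9
max payoff 9 at {Q,S}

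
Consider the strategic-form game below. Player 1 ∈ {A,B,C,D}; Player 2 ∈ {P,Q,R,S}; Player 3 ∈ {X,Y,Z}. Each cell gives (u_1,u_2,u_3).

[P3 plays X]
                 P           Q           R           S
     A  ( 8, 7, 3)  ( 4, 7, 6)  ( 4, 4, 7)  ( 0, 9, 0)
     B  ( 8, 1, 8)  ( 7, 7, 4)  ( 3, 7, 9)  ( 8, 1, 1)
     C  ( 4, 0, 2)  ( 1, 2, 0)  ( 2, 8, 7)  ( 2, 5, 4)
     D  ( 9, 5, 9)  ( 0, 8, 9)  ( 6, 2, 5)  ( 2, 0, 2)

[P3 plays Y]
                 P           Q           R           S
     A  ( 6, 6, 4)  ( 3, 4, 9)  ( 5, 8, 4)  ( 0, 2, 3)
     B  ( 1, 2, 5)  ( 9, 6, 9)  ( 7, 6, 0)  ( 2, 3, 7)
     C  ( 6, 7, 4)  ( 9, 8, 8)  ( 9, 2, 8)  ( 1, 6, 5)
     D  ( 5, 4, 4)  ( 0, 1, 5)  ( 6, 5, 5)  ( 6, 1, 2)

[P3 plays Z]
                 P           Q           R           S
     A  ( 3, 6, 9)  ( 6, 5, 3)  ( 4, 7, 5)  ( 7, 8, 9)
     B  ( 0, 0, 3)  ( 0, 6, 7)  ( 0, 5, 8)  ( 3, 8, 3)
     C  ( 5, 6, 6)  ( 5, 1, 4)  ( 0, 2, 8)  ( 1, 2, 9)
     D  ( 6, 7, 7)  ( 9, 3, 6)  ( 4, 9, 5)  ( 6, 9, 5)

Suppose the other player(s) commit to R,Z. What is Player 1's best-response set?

u_1(A vs R,Z) = 4
u_1(B vs R,Z) = 0
u_1(C vs R,Z) = 0
u_1(D vs R,Z) = 4
max payoff 4 at {A,D}

argmax u_1 = {A,D}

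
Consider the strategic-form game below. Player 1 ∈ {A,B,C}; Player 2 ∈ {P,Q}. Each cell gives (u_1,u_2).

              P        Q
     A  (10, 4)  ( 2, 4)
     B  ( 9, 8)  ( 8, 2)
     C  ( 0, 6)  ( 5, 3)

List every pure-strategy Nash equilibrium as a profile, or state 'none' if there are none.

Nash profiles: (A,P)

(A,P): NE
(A,Q): not NE [P1→B gives 8>2]
(B,P): not NE [P1→A gives 10>9]
(B,Q): not NE [P2→P gives 8>2]
(C,P): not NE [P1→A gives 10>0]
(C,Q): not NE [P1→B gives 8>5; P2→P gives 6>3]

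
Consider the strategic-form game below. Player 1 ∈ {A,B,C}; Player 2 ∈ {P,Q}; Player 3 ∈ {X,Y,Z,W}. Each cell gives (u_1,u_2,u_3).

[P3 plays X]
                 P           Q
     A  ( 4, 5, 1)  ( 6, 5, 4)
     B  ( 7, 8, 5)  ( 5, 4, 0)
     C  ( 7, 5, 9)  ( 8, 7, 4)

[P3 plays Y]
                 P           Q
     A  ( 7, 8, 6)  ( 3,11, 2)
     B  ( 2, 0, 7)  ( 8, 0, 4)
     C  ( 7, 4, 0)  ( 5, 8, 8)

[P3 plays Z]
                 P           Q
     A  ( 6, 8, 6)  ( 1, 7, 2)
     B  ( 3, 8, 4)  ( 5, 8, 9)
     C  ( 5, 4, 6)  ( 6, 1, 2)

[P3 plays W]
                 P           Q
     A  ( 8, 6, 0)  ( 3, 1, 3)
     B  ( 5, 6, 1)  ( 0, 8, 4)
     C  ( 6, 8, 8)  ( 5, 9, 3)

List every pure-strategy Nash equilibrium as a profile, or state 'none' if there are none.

NE set: (A,P,Z)

(A,P,X): not NE [P1→C gives 7>4; P3→Z gives 6>1]
(A,P,Y): not NE [P2→Q gives 11>8]
(A,P,Z): NE
(A,P,W): not NE [P3→Z gives 6>0]
(A,Q,X): not NE [P1→C gives 8>6]
(A,Q,Y): not NE [P1→B gives 8>3; P3→X gives 4>2]
(A,Q,Z): not NE [P1→C gives 6>1; P2→P gives 8>7; P3→X gives 4>2]
(A,Q,W): not NE [P1→C gives 5>3; P2→P gives 6>1; P3→X gives 4>3]
(B,P,X): not NE [P3→Y gives 7>5]
(B,P,Y): not NE [P1→C gives 7>2]
(B,P,Z): not NE [P1→A gives 6>3; P3→Y gives 7>4]
(B,P,W): not NE [P1→A gives 8>5; P2→Q gives 8>6; P3→Y gives 7>1]
(B,Q,X): not NE [P1→C gives 8>5; P2→P gives 8>4; P3→Z gives 9>0]
(B,Q,Y): not NE [P3→Z gives 9>4]
(B,Q,Z): not NE [P1→C gives 6>5]
(B,Q,W): not NE [P1→C gives 5>0; P3→Z gives 9>4]
(C,P,X): not NE [P2→Q gives 7>5]
(C,P,Y): not NE [P2→Q gives 8>4; P3→X gives 9>0]
(C,P,Z): not NE [P1→A gives 6>5; P3→X gives 9>6]
(C,P,W): not NE [P1→A gives 8>6; P2→Q gives 9>8; P3→X gives 9>8]
(C,Q,X): not NE [P3→Y gives 8>4]
(C,Q,Y): not NE [P1→B gives 8>5]
(C,Q,Z): not NE [P2→P gives 4>1; P3→Y gives 8>2]
(C,Q,W): not NE [P3→Y gives 8>3]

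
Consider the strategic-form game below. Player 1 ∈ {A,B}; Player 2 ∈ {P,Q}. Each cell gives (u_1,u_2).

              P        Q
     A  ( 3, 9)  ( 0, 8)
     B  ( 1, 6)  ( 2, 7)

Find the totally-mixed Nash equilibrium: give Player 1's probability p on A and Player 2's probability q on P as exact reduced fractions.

P1 indiff ⇒ q·3+(1-q)·0 = q·1+(1-q)·2 ⇒ q(2) = (1-q)(2) ⇒ q = 1/2
P2 indiff ⇒ p·9+(1-p)·6 = p·8+(1-p)·7 ⇒ p(1) = (1-p)(1) ⇒ p = 1/2

P1 mixes 1/2 on A; P2 mixes 1/2 on P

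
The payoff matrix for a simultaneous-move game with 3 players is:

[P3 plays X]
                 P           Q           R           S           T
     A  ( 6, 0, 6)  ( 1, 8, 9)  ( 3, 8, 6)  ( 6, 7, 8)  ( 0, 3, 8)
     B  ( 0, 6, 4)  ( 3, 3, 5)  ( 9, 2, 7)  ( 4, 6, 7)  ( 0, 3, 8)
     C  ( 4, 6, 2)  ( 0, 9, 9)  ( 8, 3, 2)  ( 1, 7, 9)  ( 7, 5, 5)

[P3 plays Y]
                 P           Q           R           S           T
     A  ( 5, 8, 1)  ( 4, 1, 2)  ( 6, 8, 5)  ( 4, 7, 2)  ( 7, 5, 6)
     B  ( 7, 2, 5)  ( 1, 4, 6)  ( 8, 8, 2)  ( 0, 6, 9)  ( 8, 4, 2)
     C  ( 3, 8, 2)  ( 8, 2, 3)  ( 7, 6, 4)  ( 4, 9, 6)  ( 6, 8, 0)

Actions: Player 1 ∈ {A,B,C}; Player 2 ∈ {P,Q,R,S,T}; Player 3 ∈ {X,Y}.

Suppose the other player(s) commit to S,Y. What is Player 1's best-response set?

u_1(A vs S,Y) = 4
u_1(B vs S,Y) = 0
u_1(C vs S,Y) = 4
max payoff 4 at {A,C}

P1 best: {A,C}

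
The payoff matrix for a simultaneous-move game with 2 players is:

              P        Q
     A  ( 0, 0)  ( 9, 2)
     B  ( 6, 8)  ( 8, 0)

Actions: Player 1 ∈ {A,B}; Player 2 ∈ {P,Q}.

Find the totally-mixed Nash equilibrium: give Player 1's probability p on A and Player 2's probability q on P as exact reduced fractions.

P1 indiff ⇒ q·0+(1-q)·9 = q·6+(1-q)·8 ⇒ q(-6) = (1-q)(-1) ⇒ q = 1/7
P2 indiff ⇒ p·0+(1-p)·8 = p·2+(1-p)·0 ⇒ p(-2) = (1-p)(-8) ⇒ p = 4/5

P1 mixes 4/5 on A; P2 mixes 1/7 on P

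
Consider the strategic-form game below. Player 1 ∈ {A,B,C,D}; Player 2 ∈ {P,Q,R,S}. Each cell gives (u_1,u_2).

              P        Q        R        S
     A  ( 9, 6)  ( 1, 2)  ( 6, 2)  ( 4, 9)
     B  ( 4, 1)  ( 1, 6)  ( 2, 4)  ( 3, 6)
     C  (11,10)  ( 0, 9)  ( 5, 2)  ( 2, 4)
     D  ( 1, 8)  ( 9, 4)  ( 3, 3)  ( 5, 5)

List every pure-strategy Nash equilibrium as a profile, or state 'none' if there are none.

(A,P): not NE [P1→C gives 11>9; P2→S gives 9>6]
(A,Q): not NE [P1→D gives 9>1; P2→S gives 9>2]
(A,R): not NE [P2→S gives 9>2]
(A,S): not NE [P1→D gives 5>4]
(B,P): not NE [P1→C gives 11>4; P2→S gives 6>1]
(B,Q): not NE [P1→D gives 9>1]
(B,R): not NE [P1→A gives 6>2; P2→S gives 6>4]
(B,S): not NE [P1→D gives 5>3]
(C,P): NE
(C,Q): not NE [P1→D gives 9>0; P2→P gives 10>9]
(C,R): not NE [P1→A gives 6>5; P2→P gives 10>2]
(C,S): not NE [P1→D gives 5>2; P2→P gives 10>4]
(D,P): not NE [P1→C gives 11>1]
(D,Q): not NE [P2→P gives 8>4]
(D,R): not NE [P1→A gives 6>3; P2→P gives 8>3]
(D,S): not NE [P2→P gives 8>5]

NE set: (C,P)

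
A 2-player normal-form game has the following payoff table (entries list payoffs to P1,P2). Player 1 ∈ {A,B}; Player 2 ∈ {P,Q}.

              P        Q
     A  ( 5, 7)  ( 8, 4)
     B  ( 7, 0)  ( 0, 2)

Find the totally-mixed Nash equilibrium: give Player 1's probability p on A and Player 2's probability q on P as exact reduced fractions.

(p,q) = (2/5, 4/5)

P1 indiff ⇒ q·5+(1-q)·8 = q·7+(1-q)·0 ⇒ q(-2) = (1-q)(-8) ⇒ q = 4/5
P2 indiff ⇒ p·7+(1-p)·0 = p·4+(1-p)·2 ⇒ p(3) = (1-p)(2) ⇒ p = 2/5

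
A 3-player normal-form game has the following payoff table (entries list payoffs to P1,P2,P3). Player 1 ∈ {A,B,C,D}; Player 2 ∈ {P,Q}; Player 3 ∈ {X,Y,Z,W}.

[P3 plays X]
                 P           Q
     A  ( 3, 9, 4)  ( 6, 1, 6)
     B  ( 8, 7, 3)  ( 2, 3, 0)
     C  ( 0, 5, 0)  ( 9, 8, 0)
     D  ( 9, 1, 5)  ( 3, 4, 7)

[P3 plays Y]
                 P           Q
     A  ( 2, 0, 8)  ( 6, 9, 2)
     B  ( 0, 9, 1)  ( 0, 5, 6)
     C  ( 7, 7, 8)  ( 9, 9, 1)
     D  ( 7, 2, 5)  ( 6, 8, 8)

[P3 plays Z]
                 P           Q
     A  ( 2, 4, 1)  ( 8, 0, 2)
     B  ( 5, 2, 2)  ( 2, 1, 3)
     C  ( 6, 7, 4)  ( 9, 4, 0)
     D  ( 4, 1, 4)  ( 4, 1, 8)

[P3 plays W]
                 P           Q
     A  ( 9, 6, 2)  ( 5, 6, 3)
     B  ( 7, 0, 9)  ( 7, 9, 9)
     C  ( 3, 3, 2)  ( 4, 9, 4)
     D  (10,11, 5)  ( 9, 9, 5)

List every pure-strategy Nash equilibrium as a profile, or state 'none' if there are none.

(A,P,X): not NE [P1→D gives 9>3; P3→Y gives 8>4]
(A,P,Y): not NE [P1→D gives 7>2; P2→Q gives 9>0]
(A,P,Z): not NE [P1→C gives 6>2; P3→Y gives 8>1]
(A,P,W): not NE [P1→D gives 10>9; P3→Y gives 8>2]
(A,Q,X): not NE [P1→C gives 9>6; P2→P gives 9>1]
(A,Q,Y): not NE [P1→C gives 9>6; P3→X gives 6>2]
(A,Q,Z): not NE [P1→C gives 9>8; P2→P gives 4>0; P3→X gives 6>2]
(A,Q,W): not NE [P1→D gives 9>5; P3→X gives 6>3]
(B,P,X): not NE [P1→D gives 9>8; P3→W gives 9>3]
(B,P,Y): not NE [P1→D gives 7>0; P3→W gives 9>1]
(B,P,Z): not NE [P1→C gives 6>5; P3→W gives 9>2]
(B,P,W): not NE [P1→D gives 10>7; P2→Q gives 9>0]
(B,Q,X): not NE [P1→C gives 9>2; P2→P gives 7>3; P3→W gives 9>0]
(B,Q,Y): not NE [P1→C gives 9>0; P2→P gives 9>5; P3→W gives 9>6]
(B,Q,Z): not NE [P1→C gives 9>2; P2→P gives 2>1; P3→W gives 9>3]
(B,Q,W): not NE [P1→D gives 9>7]
(C,P,X): not NE [P1→D gives 9>0; P2→Q gives 8>5; P3→Y gives 8>0]
(C,P,Y): not NE [P2→Q gives 9>7]
(C,P,Z): not NE [P3→Y gives 8>4]
(C,P,W): not NE [P1→D gives 10>3; P2→Q gives 9>3; P3→Y gives 8>2]
(C,Q,X): not NE [P3→W gives 4>0]
(C,Q,Y): not NE [P3→W gives 4>1]
(C,Q,Z): not NE [P2→P gives 7>4; P3→W gives 4>0]
(C,Q,W): not NE [P1→D gives 9>4]
(D,P,X): not NE [P2→Q gives 4>1]
(D,P,Y): not NE [P2→Q gives 8>2]
(D,P,Z): not NE [P1→C gives 6>4; P3→W gives 5>4]
(D,P,W): NE
(D,Q,X): not NE [P1→C gives 9>3; P3→Z gives 8>7]
(D,Q,Y): not NE [P1→C gives 9>6]
(D,Q,Z): not NE [P1→C gives 9>4]
(D,Q,W): not NE [P2→P gives 11>9; P3→Z gives 8>5]

Nash profiles: (D,P,W)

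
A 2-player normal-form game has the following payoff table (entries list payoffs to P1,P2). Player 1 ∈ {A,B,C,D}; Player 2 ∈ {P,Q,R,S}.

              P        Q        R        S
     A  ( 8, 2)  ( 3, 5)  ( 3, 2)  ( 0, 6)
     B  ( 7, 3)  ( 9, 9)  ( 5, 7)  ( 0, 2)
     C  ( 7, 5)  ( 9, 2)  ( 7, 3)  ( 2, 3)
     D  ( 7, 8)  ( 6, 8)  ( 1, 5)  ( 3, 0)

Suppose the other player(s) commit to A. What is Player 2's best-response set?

u_2(P vs A) = 2
u_2(Q vs A) = 5
u_2(R vs A) = 2
u_2(S vs A) = 6
max payoff 6 at {S}

argmax u_2 = {S}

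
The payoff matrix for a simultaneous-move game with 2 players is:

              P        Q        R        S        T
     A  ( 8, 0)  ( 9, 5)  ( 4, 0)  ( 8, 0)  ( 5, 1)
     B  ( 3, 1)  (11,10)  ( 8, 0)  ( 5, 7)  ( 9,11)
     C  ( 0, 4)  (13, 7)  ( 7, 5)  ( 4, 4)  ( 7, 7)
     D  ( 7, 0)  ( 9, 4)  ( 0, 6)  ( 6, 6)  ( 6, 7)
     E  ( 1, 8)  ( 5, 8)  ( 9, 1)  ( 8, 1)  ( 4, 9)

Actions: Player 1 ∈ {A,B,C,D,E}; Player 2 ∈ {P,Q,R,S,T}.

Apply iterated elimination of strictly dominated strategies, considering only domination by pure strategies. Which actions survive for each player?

Survivors P1:{B,C} P2:{Q,T}

P2 drop P (T beats it: A:1>0 B:11>1 C:7>4 D:7>0 E:9>8)
P2 drop R (T beats it: A:1>0 B:11>0 C:7>5 D:7>6 E:9>1)
P2 drop S (T beats it: A:1>0 B:11>7 C:7>4 D:7>6 E:9>1)
P1 drop A (B beats it: Q:11>9 T:9>5)
P1 drop D (B beats it: Q:11>9 T:9>6)
P1 drop E (B beats it: Q:11>5 T:9>4)
P1→{B,C} P2→{Q,T}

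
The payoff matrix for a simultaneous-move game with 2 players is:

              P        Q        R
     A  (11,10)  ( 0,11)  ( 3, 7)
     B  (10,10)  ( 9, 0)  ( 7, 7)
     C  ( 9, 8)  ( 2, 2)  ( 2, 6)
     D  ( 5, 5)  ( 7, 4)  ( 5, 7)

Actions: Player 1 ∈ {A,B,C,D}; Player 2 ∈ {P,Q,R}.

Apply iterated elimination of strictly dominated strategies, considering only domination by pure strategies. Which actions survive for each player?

Remaining: P1:{A,B} P2:{P,Q}

P1 drop C (B beats it: P:10>9 Q:9>2 R:7>2)
P1 drop D (B beats it: P:10>5 Q:9>7 R:7>5)
P2 drop R (P beats it: A:10>7 B:10>7)
P1→{A,B} P2→{P,Q}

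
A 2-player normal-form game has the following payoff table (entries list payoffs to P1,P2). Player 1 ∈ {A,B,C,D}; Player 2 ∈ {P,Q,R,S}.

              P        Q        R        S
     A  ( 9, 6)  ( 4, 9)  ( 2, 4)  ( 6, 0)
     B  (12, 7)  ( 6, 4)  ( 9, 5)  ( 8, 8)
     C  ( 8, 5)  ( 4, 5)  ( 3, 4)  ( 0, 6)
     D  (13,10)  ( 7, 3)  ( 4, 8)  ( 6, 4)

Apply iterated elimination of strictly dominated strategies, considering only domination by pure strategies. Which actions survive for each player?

Survivors P1:{B,D} P2:{P,S}

P1 drop A (B beats it: P:12>9 Q:6>4 R:9>2 S:8>6)
P1 drop C (B beats it: P:12>8 Q:6>4 R:9>3 S:8>0)
P2 drop Q (P beats it: B:7>4 D:10>3)
P2 drop R (P beats it: B:7>5 D:10>8)
P1→{B,D} P2→{P,S}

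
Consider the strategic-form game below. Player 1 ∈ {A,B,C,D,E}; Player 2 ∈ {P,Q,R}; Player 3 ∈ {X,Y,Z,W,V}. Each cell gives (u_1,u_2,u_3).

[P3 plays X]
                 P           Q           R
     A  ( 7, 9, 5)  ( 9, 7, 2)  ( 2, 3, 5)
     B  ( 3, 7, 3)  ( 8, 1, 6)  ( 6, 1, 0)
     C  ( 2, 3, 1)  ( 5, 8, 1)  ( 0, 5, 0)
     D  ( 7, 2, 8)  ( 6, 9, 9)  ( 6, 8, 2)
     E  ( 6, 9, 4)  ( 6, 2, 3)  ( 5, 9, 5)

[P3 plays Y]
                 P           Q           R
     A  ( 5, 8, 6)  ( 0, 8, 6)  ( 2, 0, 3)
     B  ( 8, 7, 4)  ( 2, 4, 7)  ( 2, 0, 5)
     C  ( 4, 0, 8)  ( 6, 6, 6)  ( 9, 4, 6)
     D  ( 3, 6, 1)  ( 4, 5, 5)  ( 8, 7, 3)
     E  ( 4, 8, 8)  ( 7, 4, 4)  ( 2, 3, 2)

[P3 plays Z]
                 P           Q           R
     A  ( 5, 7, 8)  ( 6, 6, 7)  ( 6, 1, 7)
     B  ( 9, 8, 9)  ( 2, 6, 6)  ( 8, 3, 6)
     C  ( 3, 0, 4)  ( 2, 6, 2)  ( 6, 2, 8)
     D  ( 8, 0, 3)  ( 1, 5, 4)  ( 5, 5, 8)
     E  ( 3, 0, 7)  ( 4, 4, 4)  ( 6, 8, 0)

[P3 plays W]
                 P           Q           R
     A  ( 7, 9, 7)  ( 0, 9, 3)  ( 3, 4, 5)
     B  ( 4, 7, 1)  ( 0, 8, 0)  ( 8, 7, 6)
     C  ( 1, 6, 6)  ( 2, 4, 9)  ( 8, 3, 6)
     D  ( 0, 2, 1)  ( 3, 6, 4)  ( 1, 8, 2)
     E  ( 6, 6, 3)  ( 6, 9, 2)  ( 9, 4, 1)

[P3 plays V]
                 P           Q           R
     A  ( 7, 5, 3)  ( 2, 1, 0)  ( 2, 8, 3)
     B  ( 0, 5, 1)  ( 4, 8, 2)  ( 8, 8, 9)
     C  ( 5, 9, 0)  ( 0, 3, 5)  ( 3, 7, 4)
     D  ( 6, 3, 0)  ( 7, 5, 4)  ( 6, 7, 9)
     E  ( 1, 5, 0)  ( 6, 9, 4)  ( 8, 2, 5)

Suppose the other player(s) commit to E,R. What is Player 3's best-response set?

argmax u_3 = {X,V}

u_3(X vs E,R) = 5
u_3(Y vs E,R) = 2
u_3(Z vs E,R) = 0
u_3(W vs E,R) = 1
u_3(V vs E,R) = 5
max payoff 5 at {X,V}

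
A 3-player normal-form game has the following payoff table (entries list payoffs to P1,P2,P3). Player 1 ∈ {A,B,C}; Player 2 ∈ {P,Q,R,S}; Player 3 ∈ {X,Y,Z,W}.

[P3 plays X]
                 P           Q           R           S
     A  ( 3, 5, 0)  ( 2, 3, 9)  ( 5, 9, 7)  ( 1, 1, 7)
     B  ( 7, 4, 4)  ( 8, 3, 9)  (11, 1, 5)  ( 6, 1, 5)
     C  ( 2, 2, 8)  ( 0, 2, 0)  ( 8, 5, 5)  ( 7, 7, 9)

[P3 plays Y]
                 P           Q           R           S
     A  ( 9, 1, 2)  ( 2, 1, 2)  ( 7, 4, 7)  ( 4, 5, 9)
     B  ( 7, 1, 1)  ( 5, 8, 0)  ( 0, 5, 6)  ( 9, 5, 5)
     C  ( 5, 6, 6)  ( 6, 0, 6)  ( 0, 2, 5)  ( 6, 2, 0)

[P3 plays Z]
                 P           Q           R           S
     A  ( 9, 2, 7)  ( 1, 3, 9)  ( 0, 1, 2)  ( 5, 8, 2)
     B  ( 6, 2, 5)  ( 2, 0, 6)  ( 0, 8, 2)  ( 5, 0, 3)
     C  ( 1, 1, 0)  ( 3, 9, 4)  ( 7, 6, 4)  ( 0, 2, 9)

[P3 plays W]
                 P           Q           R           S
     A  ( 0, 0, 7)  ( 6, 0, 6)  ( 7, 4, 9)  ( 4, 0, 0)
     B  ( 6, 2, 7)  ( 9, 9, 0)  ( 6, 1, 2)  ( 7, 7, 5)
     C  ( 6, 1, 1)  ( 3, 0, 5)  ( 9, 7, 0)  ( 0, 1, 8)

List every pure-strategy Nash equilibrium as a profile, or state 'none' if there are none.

(A,P,X): not NE [P1→B gives 7>3; P2→R gives 9>5; P3→W gives 7>0]
(A,P,Y): not NE [P2→S gives 5>1; P3→W gives 7>2]
(A,P,Z): not NE [P2→S gives 8>2]
(A,P,W): not NE [P1→C gives 6>0; P2→R gives 4>0]
(A,Q,X): not NE [P1→B gives 8>2; P2→R gives 9>3]
(A,Q,Y): not NE [P1→C gives 6>2; P2→S gives 5>1; P3→Z gives 9>2]
(A,Q,Z): not NE [P1→C gives 3>1; P2→S gives 8>3]
(A,Q,W): not NE [P1→B gives 9>6; P2→R gives 4>0; P3→Z gives 9>6]
(A,R,X): not NE [P1→B gives 11>5; P3→W gives 9>7]
(A,R,Y): not NE [P2→S gives 5>4; P3→W gives 9>7]
(A,R,Z): not NE [P1→C gives 7>0; P2→S gives 8>1; P3→W gives 9>2]
(A,R,W): not NE [P1→C gives 9>7]
(A,S,X): not NE [P1→C gives 7>1; P2→R gives 9>1; P3→Y gives 9>7]
(A,S,Y): not NE [P1→B gives 9>4]
(A,S,Z): not NE [P3→Y gives 9>2]
(A,S,W): not NE [P1→B gives 7>4; P2→R gives 4>0; P3→Y gives 9>0]
(B,P,X): not NE [P3→W gives 7>4]
(B,P,Y): not NE [P1→A gives 9>7; P2→Q gives 8>1; P3→W gives 7>1]
(B,P,Z): not NE [P1→A gives 9>6; P2→R gives 8>2; P3→W gives 7>5]
(B,P,W): not NE [P2→Q gives 9>2]
(B,Q,X): not NE [P2→P gives 4>3]
(B,Q,Y): not NE [P1→C gives 6>5; P3→X gives 9>0]
(B,Q,Z): not NE [P1→C gives 3>2; P2→R gives 8>0; P3→X gives 9>6]
(B,Q,W): not NE [P3→X gives 9>0]
(B,R,X): not NE [P2→P gives 4>1; P3→Y gives 6>5]
(B,R,Y): not NE [P1→A gives 7>0; P2→Q gives 8>5]
(B,R,Z): not NE [P1→C gives 7>0; P3→Y gives 6>2]
(B,R,W): not NE [P1→C gives 9>6; P2→Q gives 9>1; P3→Y gives 6>2]
(B,S,X): not NE [P1→C gives 7>6; P2→P gives 4>1]
(B,S,Y): not NE [P2→Q gives 8>5]
(B,S,Z): not NE [P2→R gives 8>0; P3→W gives 5>3]
(B,S,W): not NE [P2→Q gives 9>7]
(C,P,X): not NE [P1→B gives 7>2; P2→S gives 7>2]
(C,P,Y): not NE [P1→A gives 9>5; P3→X gives 8>6]
(C,P,Z): not NE [P1→A gives 9>1; P2→Q gives 9>1; P3→X gives 8>0]
(C,P,W): not NE [P2→R gives 7>1; P3→X gives 8>1]
(C,Q,X): not NE [P1→B gives 8>0; P2→S gives 7>2; P3→Y gives 6>0]
(C,Q,Y): not NE [P2→P gives 6>0]
(C,Q,Z): not NE [P3→Y gives 6>4]
(C,Q,W): not NE [P1→B gives 9>3; P2→R gives 7>0; P3→Y gives 6>5]
(C,R,X): not NE [P1→B gives 11>8; P2→S gives 7>5]
(C,R,Y): not NE [P1→A gives 7>0; P2→P gives 6>2]
(C,R,Z): not NE [P2→Q gives 9>6; P3→Y gives 5>4]
(C,R,W): not NE [P3→Y gives 5>0]
(C,S,X): NE
(C,S,Y): not NE [P1→B gives 9>6; P2→P gives 6>2; P3→Z gives 9>0]
(C,S,Z): not NE [P1→B gives 5>0; P2→Q gives 9>2]
(C,S,W): not NE [P1→B gives 7>0; P2→R gives 7>1; P3→Z gives 9>8]

Nash profiles: (C,S,X)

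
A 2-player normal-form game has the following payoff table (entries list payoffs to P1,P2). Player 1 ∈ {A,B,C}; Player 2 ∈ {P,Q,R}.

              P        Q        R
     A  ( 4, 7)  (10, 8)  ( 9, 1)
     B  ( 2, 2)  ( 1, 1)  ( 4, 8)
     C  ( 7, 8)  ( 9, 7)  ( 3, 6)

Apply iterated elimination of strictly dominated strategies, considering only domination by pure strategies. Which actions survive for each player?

Remaining: P1:{A,C} P2:{P,Q}

P1 drop B (A beats it: P:4>2 Q:10>1 R:9>4)
P2 drop R (P beats it: A:7>1 C:8>6)
P1→{A,C} P2→{P,Q}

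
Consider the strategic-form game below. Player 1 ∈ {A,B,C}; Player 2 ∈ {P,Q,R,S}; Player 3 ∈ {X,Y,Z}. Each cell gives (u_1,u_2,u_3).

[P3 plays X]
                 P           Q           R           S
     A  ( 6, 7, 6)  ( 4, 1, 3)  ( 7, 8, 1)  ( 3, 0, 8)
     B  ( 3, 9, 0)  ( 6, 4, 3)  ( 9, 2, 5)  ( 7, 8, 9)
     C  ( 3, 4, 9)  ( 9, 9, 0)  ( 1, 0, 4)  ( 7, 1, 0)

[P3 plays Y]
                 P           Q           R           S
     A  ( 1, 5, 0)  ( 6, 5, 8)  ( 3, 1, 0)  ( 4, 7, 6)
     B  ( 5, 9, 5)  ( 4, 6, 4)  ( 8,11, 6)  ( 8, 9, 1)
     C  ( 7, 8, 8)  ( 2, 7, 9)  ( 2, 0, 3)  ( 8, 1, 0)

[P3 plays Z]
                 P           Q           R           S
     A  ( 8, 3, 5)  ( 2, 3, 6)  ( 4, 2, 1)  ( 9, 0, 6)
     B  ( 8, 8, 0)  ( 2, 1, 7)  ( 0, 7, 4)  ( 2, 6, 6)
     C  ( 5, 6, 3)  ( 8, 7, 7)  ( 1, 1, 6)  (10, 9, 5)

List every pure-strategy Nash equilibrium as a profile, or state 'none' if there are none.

NE set: (B,R,Y), (C,S,Z)

(A,P,X): not NE [P2→R gives 8>7]
(A,P,Y): not NE [P1→C gives 7>1; P2→S gives 7>5; P3→X gives 6>0]
(A,P,Z): not NE [P3→X gives 6>5]
(A,Q,X): not NE [P1→C gives 9>4; P2→R gives 8>1; P3→Y gives 8>3]
(A,Q,Y): not NE [P2→S gives 7>5]
(A,Q,Z): not NE [P1→C gives 8>2; P3→Y gives 8>6]
(A,R,X): not NE [P1→B gives 9>7]
(A,R,Y): not NE [P1→B gives 8>3; P2→S gives 7>1; P3→Z gives 1>0]
(A,R,Z): not NE [P2→Q gives 3>2]
(A,S,X): not NE [P1→C gives 7>3; P2→R gives 8>0]
(A,S,Y): not NE [P1→C gives 8>4; P3→X gives 8>6]
(A,S,Z): not NE [P1→C gives 10>9; P2→Q gives 3>0; P3→X gives 8>6]
(B,P,X): not NE [P1→A gives 6>3; P3→Y gives 5>0]
(B,P,Y): not NE [P1→C gives 7>5; P2→R gives 11>9]
(B,P,Z): not NE [P3→Y gives 5>0]
(B,Q,X): not NE [P1→C gives 9>6; P2→P gives 9>4; P3→Z gives 7>3]
(B,Q,Y): not NE [P1→A gives 6>4; P2→R gives 11>6; P3→Z gives 7>4]
(B,Q,Z): not NE [P1→C gives 8>2; P2→P gives 8>1]
(B,R,X): not NE [P2→P gives 9>2; P3→Y gives 6>5]
(B,R,Y): NE
(B,R,Z): not NE [P1→A gives 4>0; P2→P gives 8>7; P3→Y gives 6>4]
(B,S,X): not NE [P2→P gives 9>8]
(B,S,Y): not NE [P2→R gives 11>9; P3→X gives 9>1]
(B,S,Z): not NE [P1→C gives 10>2; P2→P gives 8>6; P3→X gives 9>6]
(C,P,X): not NE [P1→A gives 6>3; P2→Q gives 9>4]
(C,P,Y): not NE [P3→X gives 9>8]
(C,P,Z): not NE [P1→B gives 8>5; P2→S gives 9>6; P3→X gives 9>3]
(C,Q,X): not NE [P3→Y gives 9>0]
(C,Q,Y): not NE [P1→A gives 6>2; P2→P gives 8>7]
(C,Q,Z): not NE [P2→S gives 9>7; P3→Y gives 9>7]
(C,R,X): not NE [P1→B gives 9>1; P2→Q gives 9>0; P3→Z gives 6>4]
(C,R,Y): not NE [P1→B gives 8>2; P2→P gives 8>0; P3→Z gives 6>3]
(C,R,Z): not NE [P1→A gives 4>1; P2→S gives 9>1]
(C,S,X): not NE [P2→Q gives 9>1; P3→Z gives 5>0]
(C,S,Y): not NE [P2→P gives 8>1; P3→Z gives 5>0]
(C,S,Z): NE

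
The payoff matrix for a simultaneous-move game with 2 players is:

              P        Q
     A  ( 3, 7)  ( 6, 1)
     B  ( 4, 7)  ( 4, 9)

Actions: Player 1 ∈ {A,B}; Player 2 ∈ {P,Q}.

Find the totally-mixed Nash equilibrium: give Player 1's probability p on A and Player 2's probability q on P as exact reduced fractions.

(p,q) = (1/4, 2/3)

P1 indiff ⇒ q·3+(1-q)·6 = q·4+(1-q)·4 ⇒ q(-1) = (1-q)(-2) ⇒ q = 2/3
P2 indiff ⇒ p·7+(1-p)·7 = p·1+(1-p)·9 ⇒ p(6) = (1-p)(2) ⇒ p = 1/4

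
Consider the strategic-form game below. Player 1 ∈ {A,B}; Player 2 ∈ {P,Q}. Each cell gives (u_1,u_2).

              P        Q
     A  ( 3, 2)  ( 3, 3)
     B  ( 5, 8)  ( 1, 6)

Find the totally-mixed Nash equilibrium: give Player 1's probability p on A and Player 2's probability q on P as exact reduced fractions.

P1 indiff ⇒ q·3+(1-q)·3 = q·5+(1-q)·1 ⇒ q(-2) = (1-q)(-2) ⇒ q = 1/2
P2 indiff ⇒ p·2+(1-p)·8 = p·3+(1-p)·6 ⇒ p(-1) = (1-p)(-2) ⇒ p = 2/3

P1 mixes 2/3 on A; P2 mixes 1/2 on P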